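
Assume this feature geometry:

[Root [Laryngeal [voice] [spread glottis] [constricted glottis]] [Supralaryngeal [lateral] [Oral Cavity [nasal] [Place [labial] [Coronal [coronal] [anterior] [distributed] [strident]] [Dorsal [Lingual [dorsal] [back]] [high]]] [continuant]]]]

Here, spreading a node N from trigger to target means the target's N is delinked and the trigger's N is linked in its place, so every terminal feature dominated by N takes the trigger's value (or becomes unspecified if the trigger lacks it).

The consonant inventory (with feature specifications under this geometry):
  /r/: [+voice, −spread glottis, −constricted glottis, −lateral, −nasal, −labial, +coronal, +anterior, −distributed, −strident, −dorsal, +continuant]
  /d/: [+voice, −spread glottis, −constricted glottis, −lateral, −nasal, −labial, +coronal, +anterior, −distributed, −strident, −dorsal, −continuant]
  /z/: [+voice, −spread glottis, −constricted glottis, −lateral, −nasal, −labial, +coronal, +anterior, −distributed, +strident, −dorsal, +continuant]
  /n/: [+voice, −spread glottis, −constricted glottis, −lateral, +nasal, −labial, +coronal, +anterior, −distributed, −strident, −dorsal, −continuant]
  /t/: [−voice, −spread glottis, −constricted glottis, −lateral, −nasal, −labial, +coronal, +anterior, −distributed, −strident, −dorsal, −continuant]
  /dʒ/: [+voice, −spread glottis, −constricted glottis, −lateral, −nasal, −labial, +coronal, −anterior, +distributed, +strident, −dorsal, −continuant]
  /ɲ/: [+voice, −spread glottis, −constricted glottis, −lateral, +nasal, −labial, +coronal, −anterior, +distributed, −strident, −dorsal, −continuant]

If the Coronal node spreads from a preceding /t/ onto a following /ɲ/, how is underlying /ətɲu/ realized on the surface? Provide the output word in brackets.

[ətnu]

Terminals under Coronal in this geometry: [coronal], [anterior], [distributed], [strident].
The target acquires /t/'s values for everything under Coronal — [+coronal], [+anterior], [−distributed], [−strident] — while keeping its own [voice], [spread glottis], [constricted glottis], ….
Among the inventory, only /n/ has exactly this specification, giving the surface form [ətnu].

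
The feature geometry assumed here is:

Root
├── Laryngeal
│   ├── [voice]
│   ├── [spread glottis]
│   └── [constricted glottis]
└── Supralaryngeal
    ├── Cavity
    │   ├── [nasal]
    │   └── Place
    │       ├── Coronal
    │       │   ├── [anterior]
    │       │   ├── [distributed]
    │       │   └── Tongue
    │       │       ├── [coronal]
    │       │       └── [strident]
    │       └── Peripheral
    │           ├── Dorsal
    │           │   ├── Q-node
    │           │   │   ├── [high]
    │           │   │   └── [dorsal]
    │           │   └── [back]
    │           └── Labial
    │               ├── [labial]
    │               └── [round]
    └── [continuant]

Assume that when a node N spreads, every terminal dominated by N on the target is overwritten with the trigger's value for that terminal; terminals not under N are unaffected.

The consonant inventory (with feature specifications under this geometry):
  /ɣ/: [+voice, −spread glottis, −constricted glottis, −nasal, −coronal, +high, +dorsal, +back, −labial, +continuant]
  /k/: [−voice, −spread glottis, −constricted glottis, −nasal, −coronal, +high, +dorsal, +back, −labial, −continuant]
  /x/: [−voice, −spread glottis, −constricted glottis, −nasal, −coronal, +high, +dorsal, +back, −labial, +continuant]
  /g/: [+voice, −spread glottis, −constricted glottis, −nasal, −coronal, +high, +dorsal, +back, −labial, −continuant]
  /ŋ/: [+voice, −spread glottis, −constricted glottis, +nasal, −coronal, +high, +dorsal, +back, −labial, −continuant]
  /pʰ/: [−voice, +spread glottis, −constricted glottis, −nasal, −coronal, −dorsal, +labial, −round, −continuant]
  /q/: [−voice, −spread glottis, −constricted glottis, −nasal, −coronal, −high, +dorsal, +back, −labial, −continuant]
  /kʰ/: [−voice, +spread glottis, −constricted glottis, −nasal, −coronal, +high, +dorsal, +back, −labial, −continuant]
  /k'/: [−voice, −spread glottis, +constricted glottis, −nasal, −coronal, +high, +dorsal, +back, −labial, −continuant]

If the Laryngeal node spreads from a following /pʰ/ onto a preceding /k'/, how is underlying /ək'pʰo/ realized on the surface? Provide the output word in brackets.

[əkʰpʰo]

Terminals under Laryngeal in this geometry: [voice], [spread glottis], [constricted glottis].
Spreading Laryngeal from /pʰ/ onto /k'/ replaces those values with /pʰ/'s: [−voice], [+spread glottis], [−constricted glottis]. Features outside Laryngeal ([nasal], [coronal], [high], …) stay as in /k'/.
Among the inventory, only /kʰ/ has exactly this specification, giving the surface form [əkʰpʰo].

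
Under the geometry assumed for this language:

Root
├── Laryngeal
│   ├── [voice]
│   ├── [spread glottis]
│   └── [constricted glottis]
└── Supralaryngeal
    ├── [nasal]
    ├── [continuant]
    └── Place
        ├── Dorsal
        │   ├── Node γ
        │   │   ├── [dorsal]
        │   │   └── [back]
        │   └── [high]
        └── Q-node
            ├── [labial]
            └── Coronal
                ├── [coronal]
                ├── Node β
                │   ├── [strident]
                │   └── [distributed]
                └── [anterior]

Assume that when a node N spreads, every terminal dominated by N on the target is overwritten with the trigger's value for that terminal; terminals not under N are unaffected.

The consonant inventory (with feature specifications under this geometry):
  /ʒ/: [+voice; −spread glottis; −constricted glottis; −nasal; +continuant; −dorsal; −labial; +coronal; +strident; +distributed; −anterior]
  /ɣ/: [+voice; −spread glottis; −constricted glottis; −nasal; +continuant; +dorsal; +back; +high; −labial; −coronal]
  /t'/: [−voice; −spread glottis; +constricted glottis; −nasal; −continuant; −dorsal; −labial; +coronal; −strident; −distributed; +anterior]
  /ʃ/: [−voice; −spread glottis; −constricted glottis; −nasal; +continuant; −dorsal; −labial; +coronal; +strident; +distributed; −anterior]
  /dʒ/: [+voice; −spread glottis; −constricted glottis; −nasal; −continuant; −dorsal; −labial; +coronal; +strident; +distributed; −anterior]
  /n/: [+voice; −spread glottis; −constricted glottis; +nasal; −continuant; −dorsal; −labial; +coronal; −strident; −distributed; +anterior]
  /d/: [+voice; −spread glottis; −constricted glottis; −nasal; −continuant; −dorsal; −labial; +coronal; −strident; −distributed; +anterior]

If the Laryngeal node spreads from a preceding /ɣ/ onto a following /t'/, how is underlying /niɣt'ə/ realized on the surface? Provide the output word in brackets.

[niɣdə]

Laryngeal immediately or transitively dominates [voice], [spread glottis], [constricted glottis].
Spreading Laryngeal from /ɣ/ onto /t'/ replaces those values with /ɣ/'s: [+voice], [−spread glottis], [−constricted glottis]. Features outside Laryngeal ([nasal], [continuant], [dorsal], …) stay as in /t'/.
This feature bundle is that of [d], so /niɣt'ə/ surfaces as [niɣdə].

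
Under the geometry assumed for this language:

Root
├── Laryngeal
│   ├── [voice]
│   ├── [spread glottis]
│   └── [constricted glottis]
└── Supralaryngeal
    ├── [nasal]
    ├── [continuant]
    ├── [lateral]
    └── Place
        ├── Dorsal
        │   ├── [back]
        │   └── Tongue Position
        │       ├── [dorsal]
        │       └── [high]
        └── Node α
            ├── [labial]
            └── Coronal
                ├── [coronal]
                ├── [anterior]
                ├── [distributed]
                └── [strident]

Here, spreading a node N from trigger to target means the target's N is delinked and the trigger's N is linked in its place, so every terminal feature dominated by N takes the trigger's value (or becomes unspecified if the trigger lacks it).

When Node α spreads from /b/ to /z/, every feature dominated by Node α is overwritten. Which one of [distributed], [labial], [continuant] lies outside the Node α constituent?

Under this geometry, Node α contains [labial], [coronal], [anterior], [distributed], [strident].
Spreading Node α replaces [labial], [distributed] with the trigger's values, since each sits inside the Node α constituent.
But [continuant] is a dependent of Supralaryngeal, outside Node α; it is therefore untouched by the spreading.

[continuant]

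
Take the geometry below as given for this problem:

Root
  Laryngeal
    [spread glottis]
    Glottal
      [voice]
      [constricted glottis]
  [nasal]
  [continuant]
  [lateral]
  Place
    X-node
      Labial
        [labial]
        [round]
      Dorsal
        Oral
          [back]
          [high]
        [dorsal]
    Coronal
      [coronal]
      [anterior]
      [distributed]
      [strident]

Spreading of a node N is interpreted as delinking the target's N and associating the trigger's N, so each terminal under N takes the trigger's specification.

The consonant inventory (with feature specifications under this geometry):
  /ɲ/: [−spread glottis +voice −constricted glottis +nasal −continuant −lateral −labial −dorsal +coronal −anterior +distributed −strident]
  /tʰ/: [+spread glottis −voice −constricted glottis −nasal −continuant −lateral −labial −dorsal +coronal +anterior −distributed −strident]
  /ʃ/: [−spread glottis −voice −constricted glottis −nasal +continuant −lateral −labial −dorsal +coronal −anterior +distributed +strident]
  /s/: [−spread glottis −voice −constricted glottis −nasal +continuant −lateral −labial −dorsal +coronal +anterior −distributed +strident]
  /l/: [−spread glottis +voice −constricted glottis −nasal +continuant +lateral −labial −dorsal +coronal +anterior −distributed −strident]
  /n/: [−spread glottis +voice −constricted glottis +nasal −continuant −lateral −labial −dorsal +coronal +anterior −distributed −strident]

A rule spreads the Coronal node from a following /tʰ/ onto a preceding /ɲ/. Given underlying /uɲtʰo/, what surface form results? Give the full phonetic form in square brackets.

[untʰo]

The Coronal node dominates the terminals [coronal], [anterior], [distributed], [strident].
After delinking /ɲ/'s Coronal and linking /tʰ/'s, the affected terminals become [+coronal], [+anterior], [−distributed], [−strident]; [spread glottis], [voice], [constricted glottis], … (outside Coronal) are retained from /ɲ/.
This feature bundle is that of [n], so /uɲtʰo/ surfaces as [untʰo].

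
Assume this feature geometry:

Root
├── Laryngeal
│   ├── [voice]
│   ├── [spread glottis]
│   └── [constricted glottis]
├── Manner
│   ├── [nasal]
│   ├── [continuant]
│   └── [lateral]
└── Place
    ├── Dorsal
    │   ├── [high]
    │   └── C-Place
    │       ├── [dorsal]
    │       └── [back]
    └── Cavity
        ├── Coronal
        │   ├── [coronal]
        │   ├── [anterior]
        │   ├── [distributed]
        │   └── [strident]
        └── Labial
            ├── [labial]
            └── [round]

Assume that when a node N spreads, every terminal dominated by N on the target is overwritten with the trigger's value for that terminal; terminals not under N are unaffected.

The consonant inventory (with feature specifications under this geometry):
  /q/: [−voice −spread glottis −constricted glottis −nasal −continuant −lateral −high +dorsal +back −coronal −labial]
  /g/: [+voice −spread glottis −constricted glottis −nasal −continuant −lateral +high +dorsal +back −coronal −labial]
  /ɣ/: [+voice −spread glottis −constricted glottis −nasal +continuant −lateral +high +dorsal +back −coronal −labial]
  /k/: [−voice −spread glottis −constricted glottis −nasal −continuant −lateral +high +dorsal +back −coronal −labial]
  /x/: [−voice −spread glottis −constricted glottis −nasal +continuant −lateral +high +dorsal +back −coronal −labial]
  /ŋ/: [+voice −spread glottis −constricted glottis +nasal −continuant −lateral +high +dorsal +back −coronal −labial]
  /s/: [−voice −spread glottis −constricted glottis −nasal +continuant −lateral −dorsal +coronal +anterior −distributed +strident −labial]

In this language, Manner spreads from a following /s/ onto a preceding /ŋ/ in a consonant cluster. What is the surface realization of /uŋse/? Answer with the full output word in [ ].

Terminals under Manner in this geometry: [nasal], [continuant], [lateral].
After delinking /ŋ/'s Manner and linking /s/'s, the affected terminals become [−nasal], [+continuant], [−lateral]; [voice], [spread glottis], [constricted glottis], … (outside Manner) are retained from /ŋ/.
The resulting bundle matches /ɣ/ in the inventory; substituting it for /ŋ/ gives [uɣse].

[uɣse]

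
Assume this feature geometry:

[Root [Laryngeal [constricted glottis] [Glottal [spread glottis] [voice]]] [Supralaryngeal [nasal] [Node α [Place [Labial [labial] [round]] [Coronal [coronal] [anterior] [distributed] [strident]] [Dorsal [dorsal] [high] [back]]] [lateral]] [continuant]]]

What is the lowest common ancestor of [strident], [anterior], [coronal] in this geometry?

Coronal

[strident] is immediately dominated by Coronal.
[anterior] is immediately dominated by Coronal.
[coronal] is immediately dominated by Coronal.
The lowest node appearing on every path is Coronal; each proper daughter of Coronal fails to dominate at least one of the listed features.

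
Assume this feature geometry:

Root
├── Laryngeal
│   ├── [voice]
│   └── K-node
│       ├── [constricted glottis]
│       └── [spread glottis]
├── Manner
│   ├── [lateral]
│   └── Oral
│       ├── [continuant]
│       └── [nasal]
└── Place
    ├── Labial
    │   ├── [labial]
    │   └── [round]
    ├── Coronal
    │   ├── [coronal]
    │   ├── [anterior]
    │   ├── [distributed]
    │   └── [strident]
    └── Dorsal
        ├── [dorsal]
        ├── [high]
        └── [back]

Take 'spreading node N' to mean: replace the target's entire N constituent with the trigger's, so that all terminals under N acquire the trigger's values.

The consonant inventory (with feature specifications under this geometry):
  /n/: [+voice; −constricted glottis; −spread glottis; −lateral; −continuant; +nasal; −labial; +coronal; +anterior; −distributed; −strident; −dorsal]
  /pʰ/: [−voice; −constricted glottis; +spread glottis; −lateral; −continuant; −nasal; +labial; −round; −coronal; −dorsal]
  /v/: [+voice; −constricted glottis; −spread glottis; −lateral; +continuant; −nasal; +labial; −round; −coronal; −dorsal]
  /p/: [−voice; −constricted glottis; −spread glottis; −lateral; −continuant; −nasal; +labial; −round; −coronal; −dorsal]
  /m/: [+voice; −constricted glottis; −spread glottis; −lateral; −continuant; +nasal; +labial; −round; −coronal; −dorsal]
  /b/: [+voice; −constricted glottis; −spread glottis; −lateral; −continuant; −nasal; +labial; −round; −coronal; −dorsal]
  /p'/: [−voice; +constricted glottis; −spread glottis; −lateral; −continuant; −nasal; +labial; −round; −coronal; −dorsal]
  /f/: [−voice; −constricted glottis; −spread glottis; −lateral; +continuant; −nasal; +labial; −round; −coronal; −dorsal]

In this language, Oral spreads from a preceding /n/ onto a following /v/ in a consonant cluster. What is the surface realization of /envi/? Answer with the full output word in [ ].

Oral immediately or transitively dominates [continuant], [nasal].
After delinking /v/'s Oral and linking /n/'s, the affected terminals become [−continuant], [+nasal]; [voice], [constricted glottis], [spread glottis], … (outside Oral) are retained from /v/.
Among the inventory, only /m/ has exactly this specification, giving the surface form [enmi].

[enmi]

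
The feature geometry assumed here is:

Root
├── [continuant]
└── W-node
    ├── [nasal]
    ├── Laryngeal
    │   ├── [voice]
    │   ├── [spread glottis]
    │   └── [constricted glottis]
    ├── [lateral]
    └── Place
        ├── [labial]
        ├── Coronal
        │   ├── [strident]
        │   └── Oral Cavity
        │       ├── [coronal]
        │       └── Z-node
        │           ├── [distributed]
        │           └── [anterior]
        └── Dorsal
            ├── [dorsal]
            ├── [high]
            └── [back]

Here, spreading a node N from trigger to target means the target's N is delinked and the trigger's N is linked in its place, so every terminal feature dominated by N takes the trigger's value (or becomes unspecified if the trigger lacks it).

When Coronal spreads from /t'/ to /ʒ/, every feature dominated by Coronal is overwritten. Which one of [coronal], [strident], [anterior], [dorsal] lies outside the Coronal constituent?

The terminals dominated by Coronal are [strident], [coronal], [distributed], [anterior].
Of the listed options, [anterior], [coronal], [strident] are among these and would be overwritten by spreading Coronal.
[dorsal] is not within the Coronal subtree (it hangs from Dorsal), so /ʒ/'s [dorsal] value survives.

[dorsal]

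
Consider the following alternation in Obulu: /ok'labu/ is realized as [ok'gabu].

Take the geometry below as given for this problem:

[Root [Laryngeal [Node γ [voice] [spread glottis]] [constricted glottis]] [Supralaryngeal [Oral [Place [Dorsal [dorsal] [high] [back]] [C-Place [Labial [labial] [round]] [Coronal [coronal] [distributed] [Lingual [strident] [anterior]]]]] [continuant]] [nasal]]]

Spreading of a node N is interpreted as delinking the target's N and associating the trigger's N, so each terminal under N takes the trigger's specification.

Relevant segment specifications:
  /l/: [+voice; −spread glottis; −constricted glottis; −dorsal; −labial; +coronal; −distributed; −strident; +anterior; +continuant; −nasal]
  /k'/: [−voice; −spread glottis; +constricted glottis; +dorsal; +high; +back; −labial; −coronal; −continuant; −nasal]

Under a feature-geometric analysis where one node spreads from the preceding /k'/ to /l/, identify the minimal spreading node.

Oral

The alternation /l/ → [g] changes [continuant], [coronal], [anterior], [distributed], [strident], [dorsal], [high], [back] and nothing else.
Tracing each changed feature up the tree, the paths first meet at Oral; any lower node misses at least one of them.
Spreading Oral from /k'/ overwrites each of those terminals with /k'/'s values, yielding exactly [g].
Features on which the two segments disagree outside Oral, such as [constricted glottis], [voice], are unchanged — nothing dominating them spread, and Oral is the minimal sufficient constituent.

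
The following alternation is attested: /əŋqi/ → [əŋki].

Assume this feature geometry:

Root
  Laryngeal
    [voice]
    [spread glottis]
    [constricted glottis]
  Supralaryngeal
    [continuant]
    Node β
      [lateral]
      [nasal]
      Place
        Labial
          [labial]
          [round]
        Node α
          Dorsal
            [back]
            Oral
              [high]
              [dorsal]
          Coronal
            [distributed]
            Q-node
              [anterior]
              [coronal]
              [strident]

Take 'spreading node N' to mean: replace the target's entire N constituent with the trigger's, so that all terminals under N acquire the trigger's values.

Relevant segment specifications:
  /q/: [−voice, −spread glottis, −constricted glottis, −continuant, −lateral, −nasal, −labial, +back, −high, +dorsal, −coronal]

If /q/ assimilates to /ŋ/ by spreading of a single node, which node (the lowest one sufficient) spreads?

The alternation /q/ → [k] changes [high] and nothing else.
With a single altered terminal, the smallest constituent that could spread is that terminal — [high].
[voice], [nasal] stay as in /q/ although /ŋ/ differs there, so no node dominating them spread; among the remaining candidates [high] is the lowest that derives the output.

[high]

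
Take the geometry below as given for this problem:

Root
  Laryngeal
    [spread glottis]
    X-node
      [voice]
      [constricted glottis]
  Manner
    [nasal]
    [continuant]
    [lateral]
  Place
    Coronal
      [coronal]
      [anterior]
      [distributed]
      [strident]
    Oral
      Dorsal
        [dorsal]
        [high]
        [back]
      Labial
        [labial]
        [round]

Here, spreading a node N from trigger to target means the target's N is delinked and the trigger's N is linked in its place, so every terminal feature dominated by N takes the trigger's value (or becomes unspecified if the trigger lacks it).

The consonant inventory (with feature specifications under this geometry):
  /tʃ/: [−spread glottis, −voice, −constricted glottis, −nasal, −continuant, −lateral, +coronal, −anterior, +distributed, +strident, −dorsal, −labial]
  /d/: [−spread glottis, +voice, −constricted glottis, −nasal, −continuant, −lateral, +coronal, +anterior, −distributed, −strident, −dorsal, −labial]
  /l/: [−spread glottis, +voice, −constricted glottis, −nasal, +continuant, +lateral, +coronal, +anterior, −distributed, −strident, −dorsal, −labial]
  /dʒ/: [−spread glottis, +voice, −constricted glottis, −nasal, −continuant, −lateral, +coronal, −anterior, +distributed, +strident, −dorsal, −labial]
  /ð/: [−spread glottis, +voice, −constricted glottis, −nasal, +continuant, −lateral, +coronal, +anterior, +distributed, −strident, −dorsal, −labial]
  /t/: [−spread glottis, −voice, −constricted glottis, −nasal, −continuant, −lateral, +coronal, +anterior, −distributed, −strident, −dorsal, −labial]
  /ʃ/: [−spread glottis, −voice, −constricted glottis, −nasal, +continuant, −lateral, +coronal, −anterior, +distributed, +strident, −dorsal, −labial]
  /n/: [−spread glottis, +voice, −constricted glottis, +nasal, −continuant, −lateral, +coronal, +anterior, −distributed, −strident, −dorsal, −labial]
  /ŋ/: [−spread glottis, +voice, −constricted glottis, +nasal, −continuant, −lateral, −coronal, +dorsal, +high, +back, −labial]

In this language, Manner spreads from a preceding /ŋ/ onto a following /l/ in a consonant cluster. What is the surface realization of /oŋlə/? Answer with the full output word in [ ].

[oŋnə]

The Manner node dominates the terminals [nasal], [continuant], [lateral].
After delinking /l/'s Manner and linking /ŋ/'s, the affected terminals become [+nasal], [−continuant], [−lateral]; [spread glottis], [voice], [constricted glottis], … (outside Manner) are retained from /l/.
This feature bundle is that of [n], so /oŋlə/ surfaces as [oŋnə].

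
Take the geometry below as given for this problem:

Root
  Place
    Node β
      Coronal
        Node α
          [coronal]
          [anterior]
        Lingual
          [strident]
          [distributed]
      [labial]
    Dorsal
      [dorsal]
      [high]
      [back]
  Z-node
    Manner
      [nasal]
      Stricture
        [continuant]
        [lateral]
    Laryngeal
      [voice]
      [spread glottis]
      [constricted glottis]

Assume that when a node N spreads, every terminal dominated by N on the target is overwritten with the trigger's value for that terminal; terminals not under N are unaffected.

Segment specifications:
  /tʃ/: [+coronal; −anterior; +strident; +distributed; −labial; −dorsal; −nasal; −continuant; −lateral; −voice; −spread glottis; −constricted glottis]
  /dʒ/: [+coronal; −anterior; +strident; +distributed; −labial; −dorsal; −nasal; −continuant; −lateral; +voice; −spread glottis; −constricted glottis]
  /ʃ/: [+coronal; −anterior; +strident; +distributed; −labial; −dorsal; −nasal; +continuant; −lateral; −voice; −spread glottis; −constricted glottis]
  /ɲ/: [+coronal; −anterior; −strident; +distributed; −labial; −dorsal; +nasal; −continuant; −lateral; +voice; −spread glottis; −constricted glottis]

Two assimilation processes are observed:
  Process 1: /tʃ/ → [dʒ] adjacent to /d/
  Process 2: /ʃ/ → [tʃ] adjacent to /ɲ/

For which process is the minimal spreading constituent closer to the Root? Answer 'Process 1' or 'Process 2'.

Process 1: the feature that changes is [voice]; the minimal node is [voice] (depth 3).
Process 2 alters [continuant]; the lowest dominating node is [continuant] (depth 4 from Root).
[voice] (depth 3) sits above [continuant] (depth 4), making Process 1 the one with the higher spreading node.

Process 1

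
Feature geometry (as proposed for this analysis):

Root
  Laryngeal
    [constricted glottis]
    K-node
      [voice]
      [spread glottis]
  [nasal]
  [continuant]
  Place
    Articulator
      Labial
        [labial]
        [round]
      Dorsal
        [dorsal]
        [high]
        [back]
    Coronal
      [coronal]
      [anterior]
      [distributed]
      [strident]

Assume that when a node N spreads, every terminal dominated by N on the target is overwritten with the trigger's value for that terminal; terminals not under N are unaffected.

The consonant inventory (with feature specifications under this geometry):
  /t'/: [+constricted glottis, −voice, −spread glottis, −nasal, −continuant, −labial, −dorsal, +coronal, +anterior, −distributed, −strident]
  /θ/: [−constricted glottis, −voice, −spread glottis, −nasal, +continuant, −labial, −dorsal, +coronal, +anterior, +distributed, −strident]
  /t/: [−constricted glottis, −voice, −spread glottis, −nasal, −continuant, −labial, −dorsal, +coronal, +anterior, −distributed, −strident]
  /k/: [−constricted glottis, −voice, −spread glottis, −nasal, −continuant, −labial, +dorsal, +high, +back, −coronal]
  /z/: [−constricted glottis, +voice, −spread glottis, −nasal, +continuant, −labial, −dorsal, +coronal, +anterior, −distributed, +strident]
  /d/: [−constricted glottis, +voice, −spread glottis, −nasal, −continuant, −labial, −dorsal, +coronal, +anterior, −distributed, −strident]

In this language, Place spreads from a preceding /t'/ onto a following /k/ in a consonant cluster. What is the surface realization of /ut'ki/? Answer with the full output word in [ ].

[ut'ti]

Place immediately or transitively dominates [labial], [round], [dorsal], [high], [back], [coronal], [anterior], [distributed], [strident].
Spreading Place from /t'/ onto /k/ replaces those values with /t'/'s: [−labial], [−dorsal], [+coronal], [+anterior], [−distributed], [−strident]. Features outside Place ([constricted glottis], [voice], [spread glottis], …) stay as in /k/.
Among the inventory, only /t/ has exactly this specification, giving the surface form [ut'ti].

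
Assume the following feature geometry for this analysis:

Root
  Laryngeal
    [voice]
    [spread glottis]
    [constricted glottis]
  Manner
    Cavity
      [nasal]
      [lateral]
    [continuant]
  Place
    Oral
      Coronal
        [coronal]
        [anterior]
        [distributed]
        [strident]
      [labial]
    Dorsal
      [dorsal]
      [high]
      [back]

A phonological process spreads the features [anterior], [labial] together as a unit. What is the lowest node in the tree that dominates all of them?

[anterior] lies under Coronal (below Place).
[labial]: Root / Place / Oral / [labial].
The lowest node appearing on every path is Oral; each proper daughter of Oral fails to dominate at least one of the listed features.

Oral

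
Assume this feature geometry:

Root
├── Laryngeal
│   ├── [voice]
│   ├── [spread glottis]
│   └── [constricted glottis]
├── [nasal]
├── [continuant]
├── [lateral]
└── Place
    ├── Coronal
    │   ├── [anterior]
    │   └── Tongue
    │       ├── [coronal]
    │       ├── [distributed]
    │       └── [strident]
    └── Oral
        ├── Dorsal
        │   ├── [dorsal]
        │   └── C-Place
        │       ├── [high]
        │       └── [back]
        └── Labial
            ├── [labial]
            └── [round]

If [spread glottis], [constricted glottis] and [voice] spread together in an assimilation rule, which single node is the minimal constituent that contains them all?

[spread glottis] is immediately dominated by Laryngeal.
[constricted glottis] is immediately dominated by Laryngeal.
[voice] is immediately dominated by Laryngeal.
The lowest node appearing on every path is Laryngeal; each proper daughter of Laryngeal fails to dominate at least one of the listed features.

Laryngeal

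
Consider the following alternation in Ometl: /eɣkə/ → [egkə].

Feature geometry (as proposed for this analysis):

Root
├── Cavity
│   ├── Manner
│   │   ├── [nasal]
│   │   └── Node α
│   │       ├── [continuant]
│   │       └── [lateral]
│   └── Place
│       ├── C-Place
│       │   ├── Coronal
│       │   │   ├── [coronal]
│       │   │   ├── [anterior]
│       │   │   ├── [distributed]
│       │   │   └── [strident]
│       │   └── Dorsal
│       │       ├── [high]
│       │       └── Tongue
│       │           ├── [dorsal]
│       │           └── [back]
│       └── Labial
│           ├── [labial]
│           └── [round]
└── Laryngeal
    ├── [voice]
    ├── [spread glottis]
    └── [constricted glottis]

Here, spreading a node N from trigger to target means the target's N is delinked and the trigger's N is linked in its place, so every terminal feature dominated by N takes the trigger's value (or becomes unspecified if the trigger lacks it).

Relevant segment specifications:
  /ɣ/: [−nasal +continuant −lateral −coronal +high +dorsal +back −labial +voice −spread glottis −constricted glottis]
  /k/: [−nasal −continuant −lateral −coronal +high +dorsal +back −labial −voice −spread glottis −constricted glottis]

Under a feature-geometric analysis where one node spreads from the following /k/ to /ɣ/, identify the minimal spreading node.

Comparing /ɣ/ with its surface form [g], the only feature that changes is [continuant].
Only a single terminal changes, and /k/ supplies the new value, so [continuant] itself is the minimal spreading constituent.
[voice], a feature on which the two segments disagree outside [continuant], is unchanged — nothing dominating it spread, and [continuant] is the minimal sufficient constituent.

[continuant]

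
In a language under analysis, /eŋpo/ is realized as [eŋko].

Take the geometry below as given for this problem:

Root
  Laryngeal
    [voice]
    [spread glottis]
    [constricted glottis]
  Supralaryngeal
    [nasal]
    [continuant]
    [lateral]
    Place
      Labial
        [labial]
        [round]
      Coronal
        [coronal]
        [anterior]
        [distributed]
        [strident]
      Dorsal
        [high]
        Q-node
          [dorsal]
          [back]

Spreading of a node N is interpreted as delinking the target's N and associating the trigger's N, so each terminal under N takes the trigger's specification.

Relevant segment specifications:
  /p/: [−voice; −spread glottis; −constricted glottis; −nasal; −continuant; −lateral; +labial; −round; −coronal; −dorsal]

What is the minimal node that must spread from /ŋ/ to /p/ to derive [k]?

Comparing /p/ with its surface form [k], the features that change are [labial], [round], [dorsal], [high], [back].
These terminals are all dominated by Place, and no proper subconstituent of Place covers them all; Place is their lowest common ancestor.
Delinking /p/'s Place and associating /ŋ/'s Place gives precisely the feature bundle of [k].
Since [nasal] is preserved even though /ŋ/ disagrees there, no node above Place spread.

Place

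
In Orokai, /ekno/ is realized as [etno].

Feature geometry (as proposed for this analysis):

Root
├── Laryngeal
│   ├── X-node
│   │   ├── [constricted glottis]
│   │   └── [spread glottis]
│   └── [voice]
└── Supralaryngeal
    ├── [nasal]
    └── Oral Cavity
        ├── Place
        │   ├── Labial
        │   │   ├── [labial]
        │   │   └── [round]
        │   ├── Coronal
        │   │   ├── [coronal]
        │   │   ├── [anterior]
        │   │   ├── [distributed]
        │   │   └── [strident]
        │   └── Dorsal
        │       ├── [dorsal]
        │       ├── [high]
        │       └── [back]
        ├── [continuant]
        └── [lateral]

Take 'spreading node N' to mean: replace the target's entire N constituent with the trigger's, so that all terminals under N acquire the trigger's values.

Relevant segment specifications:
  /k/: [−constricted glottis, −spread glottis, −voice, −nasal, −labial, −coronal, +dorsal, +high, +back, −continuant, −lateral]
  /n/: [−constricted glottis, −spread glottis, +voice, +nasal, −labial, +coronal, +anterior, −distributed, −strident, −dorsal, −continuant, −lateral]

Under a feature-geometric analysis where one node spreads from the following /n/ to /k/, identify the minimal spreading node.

Place

The alternation /k/ → [t] changes [coronal], [anterior], [distributed], [strident], [dorsal], [high], [back] and nothing else.
In this geometry the lowest node dominating all of them is Place: every daughter of Place dominates only a proper subset, so no lower node suffices.
Spreading Place from /n/ overwrites each of those terminals with /n/'s values, yielding exactly [t].
Features on which the two segments disagree outside Place, such as [voice], [nasal], are unchanged — nothing dominating them spread, and Place is the minimal sufficient constituent.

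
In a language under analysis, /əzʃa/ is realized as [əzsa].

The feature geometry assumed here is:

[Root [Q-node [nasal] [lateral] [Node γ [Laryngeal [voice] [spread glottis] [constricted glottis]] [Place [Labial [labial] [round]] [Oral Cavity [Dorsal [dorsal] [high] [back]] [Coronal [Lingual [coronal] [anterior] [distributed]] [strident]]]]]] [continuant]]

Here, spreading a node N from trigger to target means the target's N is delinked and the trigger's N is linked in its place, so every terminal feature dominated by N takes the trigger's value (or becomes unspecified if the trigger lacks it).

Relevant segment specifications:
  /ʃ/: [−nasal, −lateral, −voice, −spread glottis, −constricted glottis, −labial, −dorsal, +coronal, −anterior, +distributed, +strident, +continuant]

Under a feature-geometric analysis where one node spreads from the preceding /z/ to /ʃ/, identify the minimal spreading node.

The alternation /ʃ/ → [s] changes [anterior], [distributed] and nothing else.
The smallest constituent containing every changed terminal is Lingual — each of its daughters lacks at least one of the affected features.
Delinking /ʃ/'s Lingual and associating /z/'s Lingual gives precisely the feature bundle of [s].
[voice] stays as in /ʃ/ although /z/ differs there, so no node dominating it spread; among the remaining candidates Lingual is the lowest that derives the output.

Lingual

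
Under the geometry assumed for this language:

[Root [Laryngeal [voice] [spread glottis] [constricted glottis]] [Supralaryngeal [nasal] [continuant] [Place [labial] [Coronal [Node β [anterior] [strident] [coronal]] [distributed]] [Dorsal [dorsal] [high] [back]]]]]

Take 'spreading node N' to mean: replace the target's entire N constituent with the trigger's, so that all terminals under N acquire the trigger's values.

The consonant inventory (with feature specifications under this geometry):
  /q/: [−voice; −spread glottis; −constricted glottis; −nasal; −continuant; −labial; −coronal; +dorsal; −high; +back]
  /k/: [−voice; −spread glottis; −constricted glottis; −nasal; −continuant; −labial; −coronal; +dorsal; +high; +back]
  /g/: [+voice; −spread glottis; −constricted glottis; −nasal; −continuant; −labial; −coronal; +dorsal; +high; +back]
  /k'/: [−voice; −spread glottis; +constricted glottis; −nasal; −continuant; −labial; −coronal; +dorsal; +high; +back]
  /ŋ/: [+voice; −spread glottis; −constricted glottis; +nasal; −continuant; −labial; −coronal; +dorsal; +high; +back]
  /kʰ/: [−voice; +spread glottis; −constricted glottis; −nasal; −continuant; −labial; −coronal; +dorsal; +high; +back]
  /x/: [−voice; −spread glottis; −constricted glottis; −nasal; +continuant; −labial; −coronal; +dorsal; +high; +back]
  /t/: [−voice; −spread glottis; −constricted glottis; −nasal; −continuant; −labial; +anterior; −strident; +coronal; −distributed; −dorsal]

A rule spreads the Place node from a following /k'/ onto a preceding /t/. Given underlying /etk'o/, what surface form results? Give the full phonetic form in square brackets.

[ekk'o]

The Place node dominates the terminals [labial], [anterior], [strident], [coronal], [distributed], [dorsal], [high], [back].
The target acquires /k'/'s values for everything under Place — [−labial], [−coronal], [+dorsal], [+high], [+back] — while keeping its own [voice], [spread glottis], [constricted glottis], ….
This feature bundle is that of [k], so /etk'o/ surfaces as [ekk'o].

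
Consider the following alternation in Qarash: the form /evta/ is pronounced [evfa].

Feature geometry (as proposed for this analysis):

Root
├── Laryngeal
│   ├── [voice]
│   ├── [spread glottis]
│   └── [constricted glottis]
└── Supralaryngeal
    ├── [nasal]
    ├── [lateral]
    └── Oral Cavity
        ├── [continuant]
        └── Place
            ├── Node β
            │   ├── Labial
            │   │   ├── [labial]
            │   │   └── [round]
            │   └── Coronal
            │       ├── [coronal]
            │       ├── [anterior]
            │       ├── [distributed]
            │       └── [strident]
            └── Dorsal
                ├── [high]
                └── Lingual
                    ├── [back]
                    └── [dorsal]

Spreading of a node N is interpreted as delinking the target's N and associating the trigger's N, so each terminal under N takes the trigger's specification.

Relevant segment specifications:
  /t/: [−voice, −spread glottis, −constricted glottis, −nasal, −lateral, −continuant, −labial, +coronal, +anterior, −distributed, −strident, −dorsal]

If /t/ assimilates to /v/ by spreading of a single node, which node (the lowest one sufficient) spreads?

/t/ and [f] differ in [continuant], [labial], [round], [coronal], [anterior], [distributed], [strident]; every other specified feature is identical.
In this geometry the lowest node dominating all of them is Oral Cavity: every daughter of Oral Cavity dominates only a proper subset, so no lower node suffices.
Delinking /t/'s Oral Cavity and associating /v/'s Oral Cavity gives precisely the feature bundle of [f].
[voice] stays as in /t/ although /v/ differs there, so no node dominating it spread; among the remaining candidates Oral Cavity is the lowest that derives the output.

Oral Cavity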